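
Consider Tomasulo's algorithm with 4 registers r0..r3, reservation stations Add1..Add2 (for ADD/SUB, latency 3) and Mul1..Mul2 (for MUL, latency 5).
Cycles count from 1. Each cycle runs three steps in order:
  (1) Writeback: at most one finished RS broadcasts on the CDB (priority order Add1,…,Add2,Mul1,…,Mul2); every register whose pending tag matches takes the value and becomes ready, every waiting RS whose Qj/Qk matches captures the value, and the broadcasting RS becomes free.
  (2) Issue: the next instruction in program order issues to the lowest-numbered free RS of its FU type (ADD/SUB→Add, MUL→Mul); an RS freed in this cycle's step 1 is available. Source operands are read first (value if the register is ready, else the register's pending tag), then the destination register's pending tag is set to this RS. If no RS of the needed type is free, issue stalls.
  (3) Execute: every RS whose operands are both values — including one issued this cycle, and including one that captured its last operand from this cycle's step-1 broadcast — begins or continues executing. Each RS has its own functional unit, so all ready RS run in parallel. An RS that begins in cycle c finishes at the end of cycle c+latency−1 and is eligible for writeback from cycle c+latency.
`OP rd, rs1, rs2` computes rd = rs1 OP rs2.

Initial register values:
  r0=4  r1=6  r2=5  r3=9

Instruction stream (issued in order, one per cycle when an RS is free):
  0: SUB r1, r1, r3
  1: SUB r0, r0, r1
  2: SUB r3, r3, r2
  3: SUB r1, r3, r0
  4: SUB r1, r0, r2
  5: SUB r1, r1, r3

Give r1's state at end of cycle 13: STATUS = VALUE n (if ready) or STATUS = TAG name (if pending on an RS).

  c1: issue SUB r1<-Add1  regs: r0:4,r1:Add1,r2:5,r3:9
  c2: issue SUB r0<-Add2  regs: r0:Add2,r1:Add1,r2:5,r3:9
  c3: stall  regs: r0:Add2,r1:Add1,r2:5,r3:9
  c4: CDB Add1=-3; issue SUB r3<-Add1  regs: r0:Add2,r1:-3,r2:5,r3:Add1
  c5: stall  regs: r0:Add2,r1:-3,r2:5,r3:Add1
  c6: stall  regs: r0:Add2,r1:-3,r2:5,r3:Add1
  c7: CDB Add1=4; issue SUB r1<-Add1  regs: r0:Add2,r1:Add1,r2:5,r3:4
  c8: CDB Add2=7; issue SUB r1<-Add2  regs: r0:7,r1:Add2,r2:5,r3:4
  c9: stall  regs: r0:7,r1:Add2,r2:5,r3:4
  c10: stall  regs: r0:7,r1:Add2,r2:5,r3:4
  c11: CDB Add1=-3; issue SUB r1<-Add1  regs: r0:7,r1:Add1,r2:5,r3:4
  c12: CDB Add2=2  regs: r0:7,r1:Add1,r2:5,r3:4
  c13: -  regs: r0:7,r1:Add1,r2:5,r3:4

STATUS = TAG Add1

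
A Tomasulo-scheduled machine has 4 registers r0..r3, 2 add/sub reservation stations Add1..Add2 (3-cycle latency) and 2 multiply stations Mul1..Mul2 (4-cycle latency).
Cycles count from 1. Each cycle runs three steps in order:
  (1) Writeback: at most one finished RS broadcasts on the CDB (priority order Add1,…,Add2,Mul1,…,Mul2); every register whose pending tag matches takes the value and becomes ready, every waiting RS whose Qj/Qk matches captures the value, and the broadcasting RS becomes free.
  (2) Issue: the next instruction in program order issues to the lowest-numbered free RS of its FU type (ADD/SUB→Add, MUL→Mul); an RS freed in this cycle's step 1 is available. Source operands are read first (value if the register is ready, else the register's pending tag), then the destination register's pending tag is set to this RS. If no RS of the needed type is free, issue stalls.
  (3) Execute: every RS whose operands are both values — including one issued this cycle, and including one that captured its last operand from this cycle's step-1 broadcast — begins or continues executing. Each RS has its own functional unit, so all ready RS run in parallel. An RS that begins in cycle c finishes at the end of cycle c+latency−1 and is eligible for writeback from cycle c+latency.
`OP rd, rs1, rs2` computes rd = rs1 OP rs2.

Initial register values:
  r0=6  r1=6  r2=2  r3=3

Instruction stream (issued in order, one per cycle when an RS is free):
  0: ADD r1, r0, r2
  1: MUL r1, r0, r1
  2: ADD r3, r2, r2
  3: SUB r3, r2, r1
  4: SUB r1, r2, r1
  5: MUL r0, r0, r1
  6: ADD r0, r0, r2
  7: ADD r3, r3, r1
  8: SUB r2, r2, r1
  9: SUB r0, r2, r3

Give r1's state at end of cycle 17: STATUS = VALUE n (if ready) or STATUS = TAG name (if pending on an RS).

cycle 1: issue ADD r1<-Add1 // r0:6,r1:Add1,r2:2,r3:3
cycle 2: issue MUL r1<-Mul1 // r0:6,r1:Mul1,r2:2,r3:3
cycle 3: issue ADD r3<-Add2 // r0:6,r1:Mul1,r2:2,r3:Add2
cycle 4: CDB Add1=8; issue SUB r3<-Add1 // r0:6,r1:Mul1,r2:2,r3:Add1
cycle 5: stall // r0:6,r1:Mul1,r2:2,r3:Add1
cycle 6: CDB Add2=4; issue SUB r1<-Add2 // r0:6,r1:Add2,r2:2,r3:Add1
cycle 7: issue MUL r0<-Mul2 // r0:Mul2,r1:Add2,r2:2,r3:Add1
cycle 8: CDB Mul1=48; stall // r0:Mul2,r1:Add2,r2:2,r3:Add1
cycle 9: stall // r0:Mul2,r1:Add2,r2:2,r3:Add1
cycle 10: stall // r0:Mul2,r1:Add2,r2:2,r3:Add1
cycle 11: CDB Add1=-46; issue ADD r0<-Add1 // r0:Add1,r1:Add2,r2:2,r3:-46
cycle 12: CDB Add2=-46; issue ADD r3<-Add2 // r0:Add1,r1:-46,r2:2,r3:Add2
cycle 13: stall // r0:Add1,r1:-46,r2:2,r3:Add2
cycle 14: stall // r0:Add1,r1:-46,r2:2,r3:Add2
cycle 15: CDB Add2=-92; issue SUB r2<-Add2 // r0:Add1,r1:-46,r2:Add2,r3:-92
cycle 16: CDB Mul2=-276; stall // r0:Add1,r1:-46,r2:Add2,r3:-92
cycle 17: stall // r0:Add1,r1:-46,r2:Add2,r3:-92

STATUS = VALUE -46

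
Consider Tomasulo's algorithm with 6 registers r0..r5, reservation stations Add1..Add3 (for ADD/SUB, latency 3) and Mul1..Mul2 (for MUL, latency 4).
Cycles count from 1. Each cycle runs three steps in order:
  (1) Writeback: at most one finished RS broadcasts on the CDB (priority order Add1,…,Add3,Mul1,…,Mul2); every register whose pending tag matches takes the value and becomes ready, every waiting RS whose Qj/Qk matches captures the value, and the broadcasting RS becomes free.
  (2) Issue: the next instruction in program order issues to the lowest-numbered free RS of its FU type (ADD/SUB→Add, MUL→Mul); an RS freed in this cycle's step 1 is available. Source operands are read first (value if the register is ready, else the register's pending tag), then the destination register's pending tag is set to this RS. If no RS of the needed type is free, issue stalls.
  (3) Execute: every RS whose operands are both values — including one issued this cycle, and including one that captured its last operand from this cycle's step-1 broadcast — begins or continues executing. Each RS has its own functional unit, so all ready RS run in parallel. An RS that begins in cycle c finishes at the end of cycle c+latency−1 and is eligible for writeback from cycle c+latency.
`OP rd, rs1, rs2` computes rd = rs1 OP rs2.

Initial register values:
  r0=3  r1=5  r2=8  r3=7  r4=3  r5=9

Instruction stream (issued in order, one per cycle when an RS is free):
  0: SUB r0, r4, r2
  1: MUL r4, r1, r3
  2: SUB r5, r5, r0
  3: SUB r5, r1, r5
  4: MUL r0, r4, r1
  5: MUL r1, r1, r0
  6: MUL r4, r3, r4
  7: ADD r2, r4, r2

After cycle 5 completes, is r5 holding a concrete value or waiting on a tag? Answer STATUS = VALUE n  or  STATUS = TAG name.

c1: issue SUB r0<-Add1 | r0:Add1,r1:5,r2:8,r3:7,r4:3,r5:9
c2: issue MUL r4<-Mul1 | r0:Add1,r1:5,r2:8,r3:7,r4:Mul1,r5:9
c3: issue SUB r5<-Add2 | r0:Add1,r1:5,r2:8,r3:7,r4:Mul1,r5:Add2
c4: CDB Add1=-5; issue SUB r5<-Add1 | r0:-5,r1:5,r2:8,r3:7,r4:Mul1,r5:Add1
c5: issue MUL r0<-Mul2 | r0:Mul2,r1:5,r2:8,r3:7,r4:Mul1,r5:Add1

STATUS = TAG Add1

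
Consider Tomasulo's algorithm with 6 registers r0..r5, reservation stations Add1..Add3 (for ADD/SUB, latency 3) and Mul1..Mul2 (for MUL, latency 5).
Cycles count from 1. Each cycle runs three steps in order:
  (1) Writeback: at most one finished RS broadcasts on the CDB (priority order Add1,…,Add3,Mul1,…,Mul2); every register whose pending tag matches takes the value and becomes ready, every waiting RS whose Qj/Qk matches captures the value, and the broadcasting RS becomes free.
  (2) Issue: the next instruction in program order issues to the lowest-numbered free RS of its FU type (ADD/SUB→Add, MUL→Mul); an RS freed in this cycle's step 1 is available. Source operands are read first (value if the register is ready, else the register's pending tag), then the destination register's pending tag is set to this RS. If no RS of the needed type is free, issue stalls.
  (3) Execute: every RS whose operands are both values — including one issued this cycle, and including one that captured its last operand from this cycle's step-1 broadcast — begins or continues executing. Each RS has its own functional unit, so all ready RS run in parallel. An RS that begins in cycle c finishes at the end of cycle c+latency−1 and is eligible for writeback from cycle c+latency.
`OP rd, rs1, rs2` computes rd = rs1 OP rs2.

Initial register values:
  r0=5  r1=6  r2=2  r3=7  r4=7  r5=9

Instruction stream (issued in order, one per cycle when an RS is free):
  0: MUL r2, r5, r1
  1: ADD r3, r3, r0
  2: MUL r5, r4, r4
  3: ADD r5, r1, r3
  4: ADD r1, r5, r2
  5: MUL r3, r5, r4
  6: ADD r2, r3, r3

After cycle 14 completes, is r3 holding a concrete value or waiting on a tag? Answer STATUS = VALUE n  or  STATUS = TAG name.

STATUS = VALUE 126

c1: issue MUL r2<-Mul1 | r0:5,r1:6,r2:Mul1,r3:7,r4:7,r5:9
c2: issue ADD r3<-Add1 | r0:5,r1:6,r2:Mul1,r3:Add1,r4:7,r5:9
c3: issue MUL r5<-Mul2 | r0:5,r1:6,r2:Mul1,r3:Add1,r4:7,r5:Mul2
c4: issue ADD r5<-Add2 | r0:5,r1:6,r2:Mul1,r3:Add1,r4:7,r5:Add2
c5: CDB Add1=12; issue ADD r1<-Add1 | r0:5,r1:Add1,r2:Mul1,r3:12,r4:7,r5:Add2
c6: CDB Mul1=54; issue MUL r3<-Mul1 | r0:5,r1:Add1,r2:54,r3:Mul1,r4:7,r5:Add2
c7: issue ADD r2<-Add3 | r0:5,r1:Add1,r2:Add3,r3:Mul1,r4:7,r5:Add2
c8: CDB Add2=18 | r0:5,r1:Add1,r2:Add3,r3:Mul1,r4:7,r5:18
c9: CDB Mul2=49 | r0:5,r1:Add1,r2:Add3,r3:Mul1,r4:7,r5:18
c10: - | r0:5,r1:Add1,r2:Add3,r3:Mul1,r4:7,r5:18
c11: CDB Add1=72 | r0:5,r1:72,r2:Add3,r3:Mul1,r4:7,r5:18
c12: - | r0:5,r1:72,r2:Add3,r3:Mul1,r4:7,r5:18
c13: CDB Mul1=126 | r0:5,r1:72,r2:Add3,r3:126,r4:7,r5:18
c14: - | r0:5,r1:72,r2:Add3,r3:126,r4:7,r5:18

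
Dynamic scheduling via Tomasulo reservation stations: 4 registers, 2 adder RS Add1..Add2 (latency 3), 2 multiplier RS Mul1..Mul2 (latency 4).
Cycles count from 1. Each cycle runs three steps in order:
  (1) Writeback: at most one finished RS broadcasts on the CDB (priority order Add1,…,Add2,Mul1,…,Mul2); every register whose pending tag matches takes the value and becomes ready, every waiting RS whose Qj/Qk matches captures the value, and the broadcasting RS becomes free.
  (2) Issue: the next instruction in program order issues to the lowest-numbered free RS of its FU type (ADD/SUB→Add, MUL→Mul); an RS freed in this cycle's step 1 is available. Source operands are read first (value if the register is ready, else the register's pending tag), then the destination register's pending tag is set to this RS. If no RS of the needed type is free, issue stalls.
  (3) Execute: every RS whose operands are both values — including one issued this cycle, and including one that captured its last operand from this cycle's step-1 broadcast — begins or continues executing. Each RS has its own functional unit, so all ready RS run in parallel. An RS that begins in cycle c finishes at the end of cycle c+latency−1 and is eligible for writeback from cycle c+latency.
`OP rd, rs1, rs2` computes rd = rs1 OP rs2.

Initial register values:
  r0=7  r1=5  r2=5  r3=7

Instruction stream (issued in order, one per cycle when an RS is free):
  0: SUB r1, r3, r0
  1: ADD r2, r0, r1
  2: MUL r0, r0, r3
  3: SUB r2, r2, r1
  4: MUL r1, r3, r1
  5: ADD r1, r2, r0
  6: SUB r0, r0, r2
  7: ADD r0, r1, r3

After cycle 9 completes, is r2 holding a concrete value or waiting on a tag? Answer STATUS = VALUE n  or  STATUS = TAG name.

cycle 1: issue SUB r1<-Add1 // r0:7,r1:Add1,r2:5,r3:7
cycle 2: issue ADD r2<-Add2 // r0:7,r1:Add1,r2:Add2,r3:7
cycle 3: issue MUL r0<-Mul1 // r0:Mul1,r1:Add1,r2:Add2,r3:7
cycle 4: CDB Add1=0; issue SUB r2<-Add1 // r0:Mul1,r1:0,r2:Add1,r3:7
cycle 5: issue MUL r1<-Mul2 // r0:Mul1,r1:Mul2,r2:Add1,r3:7
cycle 6: stall // r0:Mul1,r1:Mul2,r2:Add1,r3:7
cycle 7: CDB Add2=7; issue ADD r1<-Add2 // r0:Mul1,r1:Add2,r2:Add1,r3:7
cycle 8: CDB Mul1=49; stall // r0:49,r1:Add2,r2:Add1,r3:7
cycle 9: CDB Mul2=0; stall // r0:49,r1:Add2,r2:Add1,r3:7

STATUS = TAG Add1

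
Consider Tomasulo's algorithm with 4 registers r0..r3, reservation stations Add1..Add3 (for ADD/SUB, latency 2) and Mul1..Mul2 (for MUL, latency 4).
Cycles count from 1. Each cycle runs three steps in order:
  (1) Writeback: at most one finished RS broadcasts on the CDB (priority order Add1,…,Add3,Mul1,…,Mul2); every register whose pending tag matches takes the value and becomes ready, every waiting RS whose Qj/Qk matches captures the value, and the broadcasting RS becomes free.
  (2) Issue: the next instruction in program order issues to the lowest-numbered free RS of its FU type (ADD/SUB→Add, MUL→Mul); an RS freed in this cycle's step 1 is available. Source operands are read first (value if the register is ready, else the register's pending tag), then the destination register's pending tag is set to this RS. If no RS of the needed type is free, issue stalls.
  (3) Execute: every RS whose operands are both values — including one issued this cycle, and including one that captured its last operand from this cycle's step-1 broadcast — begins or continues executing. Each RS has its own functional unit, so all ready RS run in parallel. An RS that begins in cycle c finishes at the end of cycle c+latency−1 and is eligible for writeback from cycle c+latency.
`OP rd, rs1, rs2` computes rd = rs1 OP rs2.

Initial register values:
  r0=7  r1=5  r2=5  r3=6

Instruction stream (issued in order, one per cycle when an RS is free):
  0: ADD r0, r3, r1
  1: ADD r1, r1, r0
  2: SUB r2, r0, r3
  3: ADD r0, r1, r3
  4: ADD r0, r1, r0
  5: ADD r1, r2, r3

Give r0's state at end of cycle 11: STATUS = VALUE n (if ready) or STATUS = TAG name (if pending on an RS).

cycle 1: issue ADD r0<-Add1 // r0:Add1,r1:5,r2:5,r3:6
cycle 2: issue ADD r1<-Add2 // r0:Add1,r1:Add2,r2:5,r3:6
cycle 3: CDB Add1=11; issue SUB r2<-Add1 // r0:11,r1:Add2,r2:Add1,r3:6
cycle 4: issue ADD r0<-Add3 // r0:Add3,r1:Add2,r2:Add1,r3:6
cycle 5: CDB Add1=5; issue ADD r0<-Add1 // r0:Add1,r1:Add2,r2:5,r3:6
cycle 6: CDB Add2=16; issue ADD r1<-Add2 // r0:Add1,r1:Add2,r2:5,r3:6
cycle 7: - // r0:Add1,r1:Add2,r2:5,r3:6
cycle 8: CDB Add2=11 // r0:Add1,r1:11,r2:5,r3:6
cycle 9: CDB Add3=22 // r0:Add1,r1:11,r2:5,r3:6
cycle 10: - // r0:Add1,r1:11,r2:5,r3:6
cycle 11: CDB Add1=38 // r0:38,r1:11,r2:5,r3:6

STATUS = VALUE 38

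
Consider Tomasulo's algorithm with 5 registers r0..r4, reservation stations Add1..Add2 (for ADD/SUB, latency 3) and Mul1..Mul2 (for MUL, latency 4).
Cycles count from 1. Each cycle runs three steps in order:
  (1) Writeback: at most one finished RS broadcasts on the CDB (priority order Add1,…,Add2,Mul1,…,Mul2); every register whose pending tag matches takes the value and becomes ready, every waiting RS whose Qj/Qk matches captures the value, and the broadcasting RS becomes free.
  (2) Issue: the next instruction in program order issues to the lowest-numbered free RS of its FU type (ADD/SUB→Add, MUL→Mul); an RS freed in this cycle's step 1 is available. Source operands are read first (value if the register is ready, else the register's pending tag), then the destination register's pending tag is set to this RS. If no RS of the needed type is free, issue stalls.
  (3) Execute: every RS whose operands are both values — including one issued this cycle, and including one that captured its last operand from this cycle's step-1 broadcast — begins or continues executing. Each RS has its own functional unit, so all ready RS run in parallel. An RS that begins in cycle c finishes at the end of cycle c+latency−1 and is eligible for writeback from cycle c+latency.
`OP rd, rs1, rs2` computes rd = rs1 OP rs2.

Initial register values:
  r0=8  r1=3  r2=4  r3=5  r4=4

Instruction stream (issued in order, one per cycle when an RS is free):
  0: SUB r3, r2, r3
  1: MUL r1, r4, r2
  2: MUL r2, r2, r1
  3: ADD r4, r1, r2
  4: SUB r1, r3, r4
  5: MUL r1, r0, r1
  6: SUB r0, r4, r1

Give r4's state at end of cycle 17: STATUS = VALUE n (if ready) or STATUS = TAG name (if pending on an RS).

STATUS = VALUE 80

  c1: issue SUB r3<-Add1  regs: r0:8,r1:3,r2:4,r3:Add1,r4:4
  c2: issue MUL r1<-Mul1  regs: r0:8,r1:Mul1,r2:4,r3:Add1,r4:4
  c3: issue MUL r2<-Mul2  regs: r0:8,r1:Mul1,r2:Mul2,r3:Add1,r4:4
  c4: CDB Add1=-1; issue ADD r4<-Add1  regs: r0:8,r1:Mul1,r2:Mul2,r3:-1,r4:Add1
  c5: issue SUB r1<-Add2  regs: r0:8,r1:Add2,r2:Mul2,r3:-1,r4:Add1
  c6: CDB Mul1=16; issue MUL r1<-Mul1  regs: r0:8,r1:Mul1,r2:Mul2,r3:-1,r4:Add1
  c7: stall  regs: r0:8,r1:Mul1,r2:Mul2,r3:-1,r4:Add1
  c8: stall  regs: r0:8,r1:Mul1,r2:Mul2,r3:-1,r4:Add1
  c9: stall  regs: r0:8,r1:Mul1,r2:Mul2,r3:-1,r4:Add1
  c10: CDB Mul2=64; stall  regs: r0:8,r1:Mul1,r2:64,r3:-1,r4:Add1
  c11: stall  regs: r0:8,r1:Mul1,r2:64,r3:-1,r4:Add1
  c12: stall  regs: r0:8,r1:Mul1,r2:64,r3:-1,r4:Add1
  c13: CDB Add1=80; issue SUB r0<-Add1  regs: r0:Add1,r1:Mul1,r2:64,r3:-1,r4:80
  c14: -  regs: r0:Add1,r1:Mul1,r2:64,r3:-1,r4:80
  c15: -  regs: r0:Add1,r1:Mul1,r2:64,r3:-1,r4:80
  c16: CDB Add2=-81  regs: r0:Add1,r1:Mul1,r2:64,r3:-1,r4:80
  c17: -  regs: r0:Add1,r1:Mul1,r2:64,r3:-1,r4:80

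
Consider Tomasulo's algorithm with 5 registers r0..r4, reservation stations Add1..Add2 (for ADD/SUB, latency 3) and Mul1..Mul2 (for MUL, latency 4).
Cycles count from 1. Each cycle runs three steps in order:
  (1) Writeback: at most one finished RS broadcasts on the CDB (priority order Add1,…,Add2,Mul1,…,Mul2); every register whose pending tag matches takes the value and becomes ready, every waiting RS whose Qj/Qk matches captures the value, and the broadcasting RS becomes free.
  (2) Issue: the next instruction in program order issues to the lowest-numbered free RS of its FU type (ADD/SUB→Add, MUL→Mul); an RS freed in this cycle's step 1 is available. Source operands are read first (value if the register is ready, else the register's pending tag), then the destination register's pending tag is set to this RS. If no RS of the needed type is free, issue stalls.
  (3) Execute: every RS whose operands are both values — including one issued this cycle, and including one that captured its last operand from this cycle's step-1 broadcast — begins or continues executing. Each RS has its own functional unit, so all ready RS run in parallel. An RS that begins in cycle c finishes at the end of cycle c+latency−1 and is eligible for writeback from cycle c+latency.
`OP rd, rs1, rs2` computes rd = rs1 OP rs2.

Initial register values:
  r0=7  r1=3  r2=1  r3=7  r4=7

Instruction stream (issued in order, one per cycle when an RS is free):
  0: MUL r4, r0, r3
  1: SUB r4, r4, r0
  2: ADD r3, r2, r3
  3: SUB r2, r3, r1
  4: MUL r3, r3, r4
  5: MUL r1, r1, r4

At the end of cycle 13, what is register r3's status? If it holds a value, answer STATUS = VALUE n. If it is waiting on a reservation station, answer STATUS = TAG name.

STATUS = VALUE 336

cycle 1: issue MUL r4<-Mul1 // r0:7,r1:3,r2:1,r3:7,r4:Mul1
cycle 2: issue SUB r4<-Add1 // r0:7,r1:3,r2:1,r3:7,r4:Add1
cycle 3: issue ADD r3<-Add2 // r0:7,r1:3,r2:1,r3:Add2,r4:Add1
cycle 4: stall // r0:7,r1:3,r2:1,r3:Add2,r4:Add1
cycle 5: CDB Mul1=49; stall // r0:7,r1:3,r2:1,r3:Add2,r4:Add1
cycle 6: CDB Add2=8; issue SUB r2<-Add2 // r0:7,r1:3,r2:Add2,r3:8,r4:Add1
cycle 7: issue MUL r3<-Mul1 // r0:7,r1:3,r2:Add2,r3:Mul1,r4:Add1
cycle 8: CDB Add1=42; issue MUL r1<-Mul2 // r0:7,r1:Mul2,r2:Add2,r3:Mul1,r4:42
cycle 9: CDB Add2=5 // r0:7,r1:Mul2,r2:5,r3:Mul1,r4:42
cycle 10: - // r0:7,r1:Mul2,r2:5,r3:Mul1,r4:42
cycle 11: - // r0:7,r1:Mul2,r2:5,r3:Mul1,r4:42
cycle 12: CDB Mul1=336 // r0:7,r1:Mul2,r2:5,r3:336,r4:42
cycle 13: CDB Mul2=126 // r0:7,r1:126,r2:5,r3:336,r4:42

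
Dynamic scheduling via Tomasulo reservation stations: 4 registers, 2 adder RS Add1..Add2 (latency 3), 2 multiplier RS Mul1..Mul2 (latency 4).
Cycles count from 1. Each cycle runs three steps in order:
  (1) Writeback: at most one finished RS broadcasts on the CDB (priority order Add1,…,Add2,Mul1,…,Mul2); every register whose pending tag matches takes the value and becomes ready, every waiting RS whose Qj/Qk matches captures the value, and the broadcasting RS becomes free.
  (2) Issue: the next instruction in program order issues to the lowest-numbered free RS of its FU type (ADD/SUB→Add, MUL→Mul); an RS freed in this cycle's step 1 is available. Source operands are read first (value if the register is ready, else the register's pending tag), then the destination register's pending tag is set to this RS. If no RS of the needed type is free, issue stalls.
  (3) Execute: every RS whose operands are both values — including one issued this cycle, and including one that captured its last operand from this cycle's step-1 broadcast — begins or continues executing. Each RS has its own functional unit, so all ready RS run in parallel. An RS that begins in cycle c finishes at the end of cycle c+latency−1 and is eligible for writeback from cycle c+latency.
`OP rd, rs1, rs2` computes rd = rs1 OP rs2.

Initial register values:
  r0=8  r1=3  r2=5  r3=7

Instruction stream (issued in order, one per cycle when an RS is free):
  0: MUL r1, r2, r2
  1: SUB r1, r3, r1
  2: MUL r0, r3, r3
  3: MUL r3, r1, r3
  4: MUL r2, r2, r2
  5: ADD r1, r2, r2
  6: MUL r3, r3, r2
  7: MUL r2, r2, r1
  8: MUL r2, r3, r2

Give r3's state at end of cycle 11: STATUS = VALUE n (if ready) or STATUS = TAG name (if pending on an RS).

c1: issue MUL r1<-Mul1 | r0:8,r1:Mul1,r2:5,r3:7
c2: issue SUB r1<-Add1 | r0:8,r1:Add1,r2:5,r3:7
c3: issue MUL r0<-Mul2 | r0:Mul2,r1:Add1,r2:5,r3:7
c4: stall | r0:Mul2,r1:Add1,r2:5,r3:7
c5: CDB Mul1=25; issue MUL r3<-Mul1 | r0:Mul2,r1:Add1,r2:5,r3:Mul1
c6: stall | r0:Mul2,r1:Add1,r2:5,r3:Mul1
c7: CDB Mul2=49; issue MUL r2<-Mul2 | r0:49,r1:Add1,r2:Mul2,r3:Mul1
c8: CDB Add1=-18; issue ADD r1<-Add1 | r0:49,r1:Add1,r2:Mul2,r3:Mul1
c9: stall | r0:49,r1:Add1,r2:Mul2,r3:Mul1
c10: stall | r0:49,r1:Add1,r2:Mul2,r3:Mul1
c11: CDB Mul2=25; issue MUL r3<-Mul2 | r0:49,r1:Add1,r2:25,r3:Mul2

STATUS = TAG Mul2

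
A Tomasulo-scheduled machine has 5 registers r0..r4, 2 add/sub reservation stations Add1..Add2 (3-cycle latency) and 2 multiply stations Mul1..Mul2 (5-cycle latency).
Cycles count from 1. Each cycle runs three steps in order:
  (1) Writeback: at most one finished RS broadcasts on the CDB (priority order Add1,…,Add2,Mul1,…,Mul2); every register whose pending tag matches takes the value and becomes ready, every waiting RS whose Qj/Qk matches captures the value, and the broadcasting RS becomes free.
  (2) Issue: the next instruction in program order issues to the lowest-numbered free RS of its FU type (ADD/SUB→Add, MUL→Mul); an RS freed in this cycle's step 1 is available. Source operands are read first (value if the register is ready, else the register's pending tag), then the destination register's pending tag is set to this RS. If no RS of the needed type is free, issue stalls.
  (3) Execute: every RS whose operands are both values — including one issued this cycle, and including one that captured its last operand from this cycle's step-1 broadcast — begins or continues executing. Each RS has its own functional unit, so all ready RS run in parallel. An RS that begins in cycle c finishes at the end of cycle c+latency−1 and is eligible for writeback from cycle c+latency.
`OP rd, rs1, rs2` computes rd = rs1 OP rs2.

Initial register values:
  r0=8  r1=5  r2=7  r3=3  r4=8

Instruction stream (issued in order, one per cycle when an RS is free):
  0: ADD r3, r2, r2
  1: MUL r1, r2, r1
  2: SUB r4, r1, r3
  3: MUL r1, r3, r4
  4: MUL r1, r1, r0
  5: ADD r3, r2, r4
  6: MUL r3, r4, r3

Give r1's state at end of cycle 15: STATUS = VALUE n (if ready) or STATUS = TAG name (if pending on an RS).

c1: issue ADD r3<-Add1 | r0:8,r1:5,r2:7,r3:Add1,r4:8
c2: issue MUL r1<-Mul1 | r0:8,r1:Mul1,r2:7,r3:Add1,r4:8
c3: issue SUB r4<-Add2 | r0:8,r1:Mul1,r2:7,r3:Add1,r4:Add2
c4: CDB Add1=14; issue MUL r1<-Mul2 | r0:8,r1:Mul2,r2:7,r3:14,r4:Add2
c5: stall | r0:8,r1:Mul2,r2:7,r3:14,r4:Add2
c6: stall | r0:8,r1:Mul2,r2:7,r3:14,r4:Add2
c7: CDB Mul1=35; issue MUL r1<-Mul1 | r0:8,r1:Mul1,r2:7,r3:14,r4:Add2
c8: issue ADD r3<-Add1 | r0:8,r1:Mul1,r2:7,r3:Add1,r4:Add2
c9: stall | r0:8,r1:Mul1,r2:7,r3:Add1,r4:Add2
c10: CDB Add2=21; stall | r0:8,r1:Mul1,r2:7,r3:Add1,r4:21
c11: stall | r0:8,r1:Mul1,r2:7,r3:Add1,r4:21
c12: stall | r0:8,r1:Mul1,r2:7,r3:Add1,r4:21
c13: CDB Add1=28; stall | r0:8,r1:Mul1,r2:7,r3:28,r4:21
c14: stall | r0:8,r1:Mul1,r2:7,r3:28,r4:21
c15: CDB Mul2=294; issue MUL r3<-Mul2 | r0:8,r1:Mul1,r2:7,r3:Mul2,r4:21

STATUS = TAG Mul1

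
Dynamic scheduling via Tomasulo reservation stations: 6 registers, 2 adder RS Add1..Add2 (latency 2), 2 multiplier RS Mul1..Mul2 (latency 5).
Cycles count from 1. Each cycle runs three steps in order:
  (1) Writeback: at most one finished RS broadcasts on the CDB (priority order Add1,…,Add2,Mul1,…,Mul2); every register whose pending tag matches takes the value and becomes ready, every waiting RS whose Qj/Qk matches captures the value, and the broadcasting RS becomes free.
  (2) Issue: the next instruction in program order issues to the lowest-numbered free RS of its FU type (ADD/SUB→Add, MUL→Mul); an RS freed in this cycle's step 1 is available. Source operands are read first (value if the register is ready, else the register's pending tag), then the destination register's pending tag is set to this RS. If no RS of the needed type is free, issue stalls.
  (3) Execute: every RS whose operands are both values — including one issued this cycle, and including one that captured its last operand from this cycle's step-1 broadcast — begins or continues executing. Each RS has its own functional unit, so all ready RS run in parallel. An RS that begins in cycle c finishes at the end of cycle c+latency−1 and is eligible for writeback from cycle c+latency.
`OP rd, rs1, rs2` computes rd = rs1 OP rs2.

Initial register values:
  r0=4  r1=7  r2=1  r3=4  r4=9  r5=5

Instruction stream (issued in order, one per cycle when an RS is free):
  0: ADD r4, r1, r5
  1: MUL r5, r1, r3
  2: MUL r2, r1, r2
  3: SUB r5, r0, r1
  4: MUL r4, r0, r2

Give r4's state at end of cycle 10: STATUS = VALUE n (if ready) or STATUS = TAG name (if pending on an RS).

STATUS = TAG Mul1

cycle 1: issue ADD r4<-Add1 // r0:4,r1:7,r2:1,r3:4,r4:Add1,r5:5
cycle 2: issue MUL r5<-Mul1 // r0:4,r1:7,r2:1,r3:4,r4:Add1,r5:Mul1
cycle 3: CDB Add1=12; issue MUL r2<-Mul2 // r0:4,r1:7,r2:Mul2,r3:4,r4:12,r5:Mul1
cycle 4: issue SUB r5<-Add1 // r0:4,r1:7,r2:Mul2,r3:4,r4:12,r5:Add1
cycle 5: stall // r0:4,r1:7,r2:Mul2,r3:4,r4:12,r5:Add1
cycle 6: CDB Add1=-3; stall // r0:4,r1:7,r2:Mul2,r3:4,r4:12,r5:-3
cycle 7: CDB Mul1=28; issue MUL r4<-Mul1 // r0:4,r1:7,r2:Mul2,r3:4,r4:Mul1,r5:-3
cycle 8: CDB Mul2=7 // r0:4,r1:7,r2:7,r3:4,r4:Mul1,r5:-3
cycle 9: - // r0:4,r1:7,r2:7,r3:4,r4:Mul1,r5:-3
cycle 10: - // r0:4,r1:7,r2:7,r3:4,r4:Mul1,r5:-3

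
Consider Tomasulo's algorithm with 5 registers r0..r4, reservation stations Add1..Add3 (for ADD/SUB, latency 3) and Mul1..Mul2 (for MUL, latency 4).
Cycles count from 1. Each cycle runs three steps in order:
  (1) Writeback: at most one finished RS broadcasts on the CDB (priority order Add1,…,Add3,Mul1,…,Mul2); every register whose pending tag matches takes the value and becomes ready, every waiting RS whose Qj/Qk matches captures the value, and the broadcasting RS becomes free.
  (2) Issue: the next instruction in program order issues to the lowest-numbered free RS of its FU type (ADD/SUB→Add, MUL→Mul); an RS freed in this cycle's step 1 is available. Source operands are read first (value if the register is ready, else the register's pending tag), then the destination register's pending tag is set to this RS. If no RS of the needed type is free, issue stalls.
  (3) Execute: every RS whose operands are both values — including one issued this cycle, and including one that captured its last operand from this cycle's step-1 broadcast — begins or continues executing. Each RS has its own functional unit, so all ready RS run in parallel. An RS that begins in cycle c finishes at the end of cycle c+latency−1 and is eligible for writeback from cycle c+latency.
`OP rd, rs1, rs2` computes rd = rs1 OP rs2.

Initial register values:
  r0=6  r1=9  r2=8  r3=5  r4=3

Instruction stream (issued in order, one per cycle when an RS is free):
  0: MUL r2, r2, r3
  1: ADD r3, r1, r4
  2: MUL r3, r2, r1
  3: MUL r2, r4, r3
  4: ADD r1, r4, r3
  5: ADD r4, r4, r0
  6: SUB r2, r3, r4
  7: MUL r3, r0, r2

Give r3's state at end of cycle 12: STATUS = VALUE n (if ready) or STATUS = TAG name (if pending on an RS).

c1: issue MUL r2<-Mul1 | r0:6,r1:9,r2:Mul1,r3:5,r4:3
c2: issue ADD r3<-Add1 | r0:6,r1:9,r2:Mul1,r3:Add1,r4:3
c3: issue MUL r3<-Mul2 | r0:6,r1:9,r2:Mul1,r3:Mul2,r4:3
c4: stall | r0:6,r1:9,r2:Mul1,r3:Mul2,r4:3
c5: CDB Add1=12; stall | r0:6,r1:9,r2:Mul1,r3:Mul2,r4:3
c6: CDB Mul1=40; issue MUL r2<-Mul1 | r0:6,r1:9,r2:Mul1,r3:Mul2,r4:3
c7: issue ADD r1<-Add1 | r0:6,r1:Add1,r2:Mul1,r3:Mul2,r4:3
c8: issue ADD r4<-Add2 | r0:6,r1:Add1,r2:Mul1,r3:Mul2,r4:Add2
c9: issue SUB r2<-Add3 | r0:6,r1:Add1,r2:Add3,r3:Mul2,r4:Add2
c10: CDB Mul2=360; issue MUL r3<-Mul2 | r0:6,r1:Add1,r2:Add3,r3:Mul2,r4:Add2
c11: CDB Add2=9 | r0:6,r1:Add1,r2:Add3,r3:Mul2,r4:9
c12: - | r0:6,r1:Add1,r2:Add3,r3:Mul2,r4:9

STATUS = TAG Mul2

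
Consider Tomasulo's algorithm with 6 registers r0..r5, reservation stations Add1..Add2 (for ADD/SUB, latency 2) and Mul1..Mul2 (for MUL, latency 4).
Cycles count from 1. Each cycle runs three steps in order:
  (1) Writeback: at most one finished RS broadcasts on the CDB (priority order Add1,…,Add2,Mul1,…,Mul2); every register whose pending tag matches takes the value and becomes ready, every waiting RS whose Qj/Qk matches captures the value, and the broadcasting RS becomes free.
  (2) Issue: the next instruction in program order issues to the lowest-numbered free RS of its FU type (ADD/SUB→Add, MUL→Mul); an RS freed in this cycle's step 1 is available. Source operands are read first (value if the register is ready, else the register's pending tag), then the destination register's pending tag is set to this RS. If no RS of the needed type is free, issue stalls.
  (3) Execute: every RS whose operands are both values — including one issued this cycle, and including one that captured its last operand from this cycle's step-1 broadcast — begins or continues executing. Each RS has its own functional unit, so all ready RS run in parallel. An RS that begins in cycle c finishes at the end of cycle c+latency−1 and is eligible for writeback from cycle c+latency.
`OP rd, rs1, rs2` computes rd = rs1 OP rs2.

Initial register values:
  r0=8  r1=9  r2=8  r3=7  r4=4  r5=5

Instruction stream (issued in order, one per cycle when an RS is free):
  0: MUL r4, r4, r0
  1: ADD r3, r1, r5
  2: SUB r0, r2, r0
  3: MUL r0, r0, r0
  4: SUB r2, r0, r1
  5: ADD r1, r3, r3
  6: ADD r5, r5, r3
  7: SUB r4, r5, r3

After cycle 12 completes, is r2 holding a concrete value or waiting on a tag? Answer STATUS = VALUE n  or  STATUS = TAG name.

STATUS = VALUE -9

cycle 1: issue MUL r4<-Mul1 // r0:8,r1:9,r2:8,r3:7,r4:Mul1,r5:5
cycle 2: issue ADD r3<-Add1 // r0:8,r1:9,r2:8,r3:Add1,r4:Mul1,r5:5
cycle 3: issue SUB r0<-Add2 // r0:Add2,r1:9,r2:8,r3:Add1,r4:Mul1,r5:5
cycle 4: CDB Add1=14; issue MUL r0<-Mul2 // r0:Mul2,r1:9,r2:8,r3:14,r4:Mul1,r5:5
cycle 5: CDB Add2=0; issue SUB r2<-Add1 // r0:Mul2,r1:9,r2:Add1,r3:14,r4:Mul1,r5:5
cycle 6: CDB Mul1=32; issue ADD r1<-Add2 // r0:Mul2,r1:Add2,r2:Add1,r3:14,r4:32,r5:5
cycle 7: stall // r0:Mul2,r1:Add2,r2:Add1,r3:14,r4:32,r5:5
cycle 8: CDB Add2=28; issue ADD r5<-Add2 // r0:Mul2,r1:28,r2:Add1,r3:14,r4:32,r5:Add2
cycle 9: CDB Mul2=0; stall // r0:0,r1:28,r2:Add1,r3:14,r4:32,r5:Add2
cycle 10: CDB Add2=19; issue SUB r4<-Add2 // r0:0,r1:28,r2:Add1,r3:14,r4:Add2,r5:19
cycle 11: CDB Add1=-9 // r0:0,r1:28,r2:-9,r3:14,r4:Add2,r5:19
cycle 12: CDB Add2=5 // r0:0,r1:28,r2:-9,r3:14,r4:5,r5:19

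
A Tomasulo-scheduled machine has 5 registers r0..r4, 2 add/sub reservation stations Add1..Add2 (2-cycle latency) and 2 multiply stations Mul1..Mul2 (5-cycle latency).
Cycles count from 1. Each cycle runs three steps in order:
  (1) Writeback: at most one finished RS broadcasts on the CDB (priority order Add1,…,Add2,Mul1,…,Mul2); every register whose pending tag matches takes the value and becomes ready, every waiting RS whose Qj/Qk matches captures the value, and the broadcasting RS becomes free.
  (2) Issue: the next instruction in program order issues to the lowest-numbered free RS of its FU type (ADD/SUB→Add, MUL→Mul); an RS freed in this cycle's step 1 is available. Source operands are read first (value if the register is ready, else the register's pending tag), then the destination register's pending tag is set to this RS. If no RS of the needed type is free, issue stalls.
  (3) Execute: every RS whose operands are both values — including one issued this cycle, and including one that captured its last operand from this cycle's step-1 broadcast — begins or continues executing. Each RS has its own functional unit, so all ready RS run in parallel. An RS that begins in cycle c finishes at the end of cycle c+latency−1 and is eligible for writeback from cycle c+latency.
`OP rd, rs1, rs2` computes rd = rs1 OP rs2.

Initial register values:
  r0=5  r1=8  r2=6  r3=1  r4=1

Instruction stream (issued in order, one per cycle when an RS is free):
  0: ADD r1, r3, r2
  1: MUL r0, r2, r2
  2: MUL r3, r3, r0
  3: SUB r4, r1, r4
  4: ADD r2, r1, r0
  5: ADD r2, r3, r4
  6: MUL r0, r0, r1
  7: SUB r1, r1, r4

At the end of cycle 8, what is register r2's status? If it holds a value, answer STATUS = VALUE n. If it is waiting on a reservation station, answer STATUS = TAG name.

STATUS = TAG Add1

  c1: issue ADD r1<-Add1  regs: r0:5,r1:Add1,r2:6,r3:1,r4:1
  c2: issue MUL r0<-Mul1  regs: r0:Mul1,r1:Add1,r2:6,r3:1,r4:1
  c3: CDB Add1=7; issue MUL r3<-Mul2  regs: r0:Mul1,r1:7,r2:6,r3:Mul2,r4:1
  c4: issue SUB r4<-Add1  regs: r0:Mul1,r1:7,r2:6,r3:Mul2,r4:Add1
  c5: issue ADD r2<-Add2  regs: r0:Mul1,r1:7,r2:Add2,r3:Mul2,r4:Add1
  c6: CDB Add1=6; issue ADD r2<-Add1  regs: r0:Mul1,r1:7,r2:Add1,r3:Mul2,r4:6
  c7: CDB Mul1=36; issue MUL r0<-Mul1  regs: r0:Mul1,r1:7,r2:Add1,r3:Mul2,r4:6
  c8: stall  regs: r0:Mul1,r1:7,r2:Add1,r3:Mul2,r4:6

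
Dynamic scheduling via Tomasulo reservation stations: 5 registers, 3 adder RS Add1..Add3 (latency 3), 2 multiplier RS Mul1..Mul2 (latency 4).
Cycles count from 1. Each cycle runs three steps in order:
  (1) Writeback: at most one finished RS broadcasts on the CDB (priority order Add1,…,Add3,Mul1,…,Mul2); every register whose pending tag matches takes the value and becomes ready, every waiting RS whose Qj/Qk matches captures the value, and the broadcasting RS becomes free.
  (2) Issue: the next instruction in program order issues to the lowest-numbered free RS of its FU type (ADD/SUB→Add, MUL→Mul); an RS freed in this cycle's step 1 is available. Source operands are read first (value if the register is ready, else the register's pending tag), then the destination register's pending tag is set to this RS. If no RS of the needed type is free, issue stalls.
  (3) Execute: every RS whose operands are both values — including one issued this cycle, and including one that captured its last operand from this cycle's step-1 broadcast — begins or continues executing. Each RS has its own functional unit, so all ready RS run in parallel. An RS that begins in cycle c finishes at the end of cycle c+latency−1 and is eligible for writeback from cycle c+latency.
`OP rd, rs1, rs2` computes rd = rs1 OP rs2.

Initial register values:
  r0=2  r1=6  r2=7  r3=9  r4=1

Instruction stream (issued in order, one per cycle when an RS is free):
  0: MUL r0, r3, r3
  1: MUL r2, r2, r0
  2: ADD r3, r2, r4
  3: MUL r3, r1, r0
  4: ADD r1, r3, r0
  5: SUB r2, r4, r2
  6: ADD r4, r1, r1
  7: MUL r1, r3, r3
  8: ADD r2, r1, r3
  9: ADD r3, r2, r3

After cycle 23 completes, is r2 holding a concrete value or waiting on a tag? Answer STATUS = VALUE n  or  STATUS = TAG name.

c1: issue MUL r0<-Mul1 | r0:Mul1,r1:6,r2:7,r3:9,r4:1
c2: issue MUL r2<-Mul2 | r0:Mul1,r1:6,r2:Mul2,r3:9,r4:1
c3: issue ADD r3<-Add1 | r0:Mul1,r1:6,r2:Mul2,r3:Add1,r4:1
c4: stall | r0:Mul1,r1:6,r2:Mul2,r3:Add1,r4:1
c5: CDB Mul1=81; issue MUL r3<-Mul1 | r0:81,r1:6,r2:Mul2,r3:Mul1,r4:1
c6: issue ADD r1<-Add2 | r0:81,r1:Add2,r2:Mul2,r3:Mul1,r4:1
c7: issue SUB r2<-Add3 | r0:81,r1:Add2,r2:Add3,r3:Mul1,r4:1
c8: stall | r0:81,r1:Add2,r2:Add3,r3:Mul1,r4:1
c9: CDB Mul1=486; stall | r0:81,r1:Add2,r2:Add3,r3:486,r4:1
c10: CDB Mul2=567; stall | r0:81,r1:Add2,r2:Add3,r3:486,r4:1
c11: stall | r0:81,r1:Add2,r2:Add3,r3:486,r4:1
c12: CDB Add2=567; issue ADD r4<-Add2 | r0:81,r1:567,r2:Add3,r3:486,r4:Add2
c13: CDB Add1=568; issue MUL r1<-Mul1 | r0:81,r1:Mul1,r2:Add3,r3:486,r4:Add2
c14: CDB Add3=-566; issue ADD r2<-Add1 | r0:81,r1:Mul1,r2:Add1,r3:486,r4:Add2
c15: CDB Add2=1134; issue ADD r3<-Add2 | r0:81,r1:Mul1,r2:Add1,r3:Add2,r4:1134
c16: - | r0:81,r1:Mul1,r2:Add1,r3:Add2,r4:1134
c17: CDB Mul1=236196 | r0:81,r1:236196,r2:Add1,r3:Add2,r4:1134
c18: - | r0:81,r1:236196,r2:Add1,r3:Add2,r4:1134
c19: - | r0:81,r1:236196,r2:Add1,r3:Add2,r4:1134
c20: CDB Add1=236682 | r0:81,r1:236196,r2:236682,r3:Add2,r4:1134
c21: - | r0:81,r1:236196,r2:236682,r3:Add2,r4:1134
c22: - | r0:81,r1:236196,r2:236682,r3:Add2,r4:1134
c23: CDB Add2=237168 | r0:81,r1:236196,r2:236682,r3:237168,r4:1134

STATUS = VALUE 236682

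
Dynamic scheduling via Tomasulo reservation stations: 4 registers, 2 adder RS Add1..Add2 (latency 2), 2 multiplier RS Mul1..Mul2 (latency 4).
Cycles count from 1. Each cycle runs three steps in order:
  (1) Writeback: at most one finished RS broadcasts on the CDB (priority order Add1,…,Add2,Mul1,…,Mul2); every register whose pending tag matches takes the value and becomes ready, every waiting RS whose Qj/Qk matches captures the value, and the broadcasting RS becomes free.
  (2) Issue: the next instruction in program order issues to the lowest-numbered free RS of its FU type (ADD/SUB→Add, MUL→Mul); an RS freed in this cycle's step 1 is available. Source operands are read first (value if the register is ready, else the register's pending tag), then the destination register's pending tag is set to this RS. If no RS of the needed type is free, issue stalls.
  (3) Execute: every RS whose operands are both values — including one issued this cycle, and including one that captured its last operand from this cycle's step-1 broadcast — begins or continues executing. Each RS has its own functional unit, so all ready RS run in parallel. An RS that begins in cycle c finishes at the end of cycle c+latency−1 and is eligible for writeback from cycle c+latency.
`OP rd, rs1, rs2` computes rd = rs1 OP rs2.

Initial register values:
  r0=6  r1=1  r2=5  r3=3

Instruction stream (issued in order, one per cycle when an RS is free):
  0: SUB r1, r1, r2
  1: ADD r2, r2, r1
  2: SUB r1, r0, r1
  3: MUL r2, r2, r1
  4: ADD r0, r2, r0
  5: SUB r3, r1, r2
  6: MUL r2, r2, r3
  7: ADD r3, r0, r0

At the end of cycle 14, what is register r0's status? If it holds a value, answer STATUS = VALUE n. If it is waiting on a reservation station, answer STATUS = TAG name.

  c1: issue SUB r1<-Add1  regs: r0:6,r1:Add1,r2:5,r3:3
  c2: issue ADD r2<-Add2  regs: r0:6,r1:Add1,r2:Add2,r3:3
  c3: CDB Add1=-4; issue SUB r1<-Add1  regs: r0:6,r1:Add1,r2:Add2,r3:3
  c4: issue MUL r2<-Mul1  regs: r0:6,r1:Add1,r2:Mul1,r3:3
  c5: CDB Add1=10; issue ADD r0<-Add1  regs: r0:Add1,r1:10,r2:Mul1,r3:3
  c6: CDB Add2=1; issue SUB r3<-Add2  regs: r0:Add1,r1:10,r2:Mul1,r3:Add2
  c7: issue MUL r2<-Mul2  regs: r0:Add1,r1:10,r2:Mul2,r3:Add2
  c8: stall  regs: r0:Add1,r1:10,r2:Mul2,r3:Add2
  c9: stall  regs: r0:Add1,r1:10,r2:Mul2,r3:Add2
  c10: CDB Mul1=10; stall  regs: r0:Add1,r1:10,r2:Mul2,r3:Add2
  c11: stall  regs: r0:Add1,r1:10,r2:Mul2,r3:Add2
  c12: CDB Add1=16; issue ADD r3<-Add1  regs: r0:16,r1:10,r2:Mul2,r3:Add1
  c13: CDB Add2=0  regs: r0:16,r1:10,r2:Mul2,r3:Add1
  c14: CDB Add1=32  regs: r0:16,r1:10,r2:Mul2,r3:32

STATUS = VALUE 16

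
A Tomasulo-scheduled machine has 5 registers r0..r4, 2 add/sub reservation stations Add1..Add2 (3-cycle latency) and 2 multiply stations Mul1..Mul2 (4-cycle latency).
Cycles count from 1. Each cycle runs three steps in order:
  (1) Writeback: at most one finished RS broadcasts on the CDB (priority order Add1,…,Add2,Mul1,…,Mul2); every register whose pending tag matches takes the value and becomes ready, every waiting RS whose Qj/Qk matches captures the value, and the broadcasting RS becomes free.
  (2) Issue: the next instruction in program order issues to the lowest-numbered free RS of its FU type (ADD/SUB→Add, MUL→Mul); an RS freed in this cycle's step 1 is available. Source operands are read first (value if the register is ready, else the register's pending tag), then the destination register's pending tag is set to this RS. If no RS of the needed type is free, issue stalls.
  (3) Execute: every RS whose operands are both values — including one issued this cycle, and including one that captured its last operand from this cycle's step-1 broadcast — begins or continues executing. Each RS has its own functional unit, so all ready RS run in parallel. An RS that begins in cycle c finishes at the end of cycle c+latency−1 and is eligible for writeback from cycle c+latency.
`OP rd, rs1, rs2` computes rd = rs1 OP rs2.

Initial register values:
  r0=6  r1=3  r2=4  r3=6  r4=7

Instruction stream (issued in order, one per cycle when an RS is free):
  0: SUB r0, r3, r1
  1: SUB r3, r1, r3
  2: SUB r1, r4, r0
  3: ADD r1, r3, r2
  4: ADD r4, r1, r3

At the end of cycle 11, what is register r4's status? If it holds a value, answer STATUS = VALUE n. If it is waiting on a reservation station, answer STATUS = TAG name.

  c1: issue SUB r0<-Add1  regs: r0:Add1,r1:3,r2:4,r3:6,r4:7
  c2: issue SUB r3<-Add2  regs: r0:Add1,r1:3,r2:4,r3:Add2,r4:7
  c3: stall  regs: r0:Add1,r1:3,r2:4,r3:Add2,r4:7
  c4: CDB Add1=3; issue SUB r1<-Add1  regs: r0:3,r1:Add1,r2:4,r3:Add2,r4:7
  c5: CDB Add2=-3; issue ADD r1<-Add2  regs: r0:3,r1:Add2,r2:4,r3:-3,r4:7
  c6: stall  regs: r0:3,r1:Add2,r2:4,r3:-3,r4:7
  c7: CDB Add1=4; issue ADD r4<-Add1  regs: r0:3,r1:Add2,r2:4,r3:-3,r4:Add1
  c8: CDB Add2=1  regs: r0:3,r1:1,r2:4,r3:-3,r4:Add1
  c9: -  regs: r0:3,r1:1,r2:4,r3:-3,r4:Add1
  c10: -  regs: r0:3,r1:1,r2:4,r3:-3,r4:Add1
  c11: CDB Add1=-2  regs: r0:3,r1:1,r2:4,r3:-3,r4:-2

STATUS = VALUE -2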